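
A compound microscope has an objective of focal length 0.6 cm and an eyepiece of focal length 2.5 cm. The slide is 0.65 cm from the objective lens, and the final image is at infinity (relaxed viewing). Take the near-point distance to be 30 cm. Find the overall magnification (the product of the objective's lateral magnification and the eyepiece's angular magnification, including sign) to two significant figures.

Objective: 1/d_i = 1/f_obj - 1/d_o = 1/0.6 - 1/0.65 = 0.12821 cm^-1, so d_i = 7.800 cm.
m_obj = -d_i/d_o = -7.800/0.65 = -12.000.
Eyepiece angular magnification (image at infinity): M_eye = D/f_e = 30/2.5 = 12.000.
Overall M = m_obj x M_eye = (-12.000)(12.000) = -144.00.

-140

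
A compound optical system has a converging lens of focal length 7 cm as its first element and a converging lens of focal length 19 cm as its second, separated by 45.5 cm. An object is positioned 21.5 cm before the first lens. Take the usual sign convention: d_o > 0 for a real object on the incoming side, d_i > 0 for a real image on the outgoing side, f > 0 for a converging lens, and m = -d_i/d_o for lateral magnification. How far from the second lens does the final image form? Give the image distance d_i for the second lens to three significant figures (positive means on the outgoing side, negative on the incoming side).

First lens: d_i1 = 1/(1/7 - 1/21.5) = 10.379 cm.
Object distance for lens 2: d_o2 = 45.5 - 10.379 = 35.121 cm.
Second lens: d_i2 = 1/(1/19 - 1/(35.121)) = 41.394 cm.

41.4 cm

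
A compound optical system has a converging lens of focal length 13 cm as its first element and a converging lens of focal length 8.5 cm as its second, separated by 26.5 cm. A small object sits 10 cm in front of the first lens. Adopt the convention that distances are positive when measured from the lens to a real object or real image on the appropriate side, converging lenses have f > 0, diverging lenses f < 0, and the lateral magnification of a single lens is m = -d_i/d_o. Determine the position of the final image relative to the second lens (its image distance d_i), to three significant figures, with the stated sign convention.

Lens 1: 1/d_i1 = 1/f_1 - 1/d_o1 = 1/13 - 1/10 = -0.02308 cm^-1, so d_i1 = -43.333 cm.
With d_i1 < 0 the first image is virtual and lies on the object side; the object distance for lens 2 is d_o2 = 26.5 - (-43.333) = 69.833 cm.
Lens 2: 1/d_i2 = 1/f_2 - 1/d_o2 = 1/8.5 - 1/(69.833) = 0.10333 cm^-1, so d_i2 = 9.678 cm.

9.68 cm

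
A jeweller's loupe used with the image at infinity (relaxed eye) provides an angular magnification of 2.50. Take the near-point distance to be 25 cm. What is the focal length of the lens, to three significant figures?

10.0 cm

For the image at infinity, M = D/f.
f = D/M = 25/2.5 = 10.000 cm.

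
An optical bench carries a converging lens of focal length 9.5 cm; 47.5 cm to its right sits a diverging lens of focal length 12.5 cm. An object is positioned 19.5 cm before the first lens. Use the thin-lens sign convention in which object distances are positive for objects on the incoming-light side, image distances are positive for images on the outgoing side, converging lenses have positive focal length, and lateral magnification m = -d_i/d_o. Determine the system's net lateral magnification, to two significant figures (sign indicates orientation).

-0.29

Lens 1: 1/d_i1 = 1/f_1 - 1/d_o1 = 1/9.5 - 1/19.5 = 0.05398 cm^-1, so d_i1 = 18.525 cm.
m_1 = -(18.525)/19.5 = -0.9500.
Object distance for lens 2: d_o2 = 47.5 - 18.525 = 28.975 cm.
Lens 2: 1/d_i2 = 1/f_2 - 1/d_o2 = 1/(-12.5) - 1/(28.975) = -0.11451 cm^-1, so d_i2 = -8.733 cm.
m_2 = -(-8.733)/(28.975) = 0.3014.
Overall magnification: m = m_1 m_2 = -0.2863.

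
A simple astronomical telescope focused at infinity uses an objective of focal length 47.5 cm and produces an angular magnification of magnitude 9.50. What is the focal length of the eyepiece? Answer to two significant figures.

5.0 cm

|M| = f_obj/f_eye, so f_eye = f_obj/|M| = 47.5/9.5 = 5.000 cm.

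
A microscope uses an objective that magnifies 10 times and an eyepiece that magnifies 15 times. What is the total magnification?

150

The overall magnification of a compound microscope is the product of the objective and eyepiece magnifications:
M = M_obj x M_eye = 10 x 15 = 150.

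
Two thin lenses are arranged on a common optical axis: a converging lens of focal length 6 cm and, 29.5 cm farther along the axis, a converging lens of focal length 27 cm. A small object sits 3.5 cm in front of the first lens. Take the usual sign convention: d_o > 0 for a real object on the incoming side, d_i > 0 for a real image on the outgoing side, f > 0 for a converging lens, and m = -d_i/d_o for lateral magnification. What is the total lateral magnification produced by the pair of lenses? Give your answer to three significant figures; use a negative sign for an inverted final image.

Applying the thin-lens equation to the first lens, 1/6 = 1/3.5 + 1/d_i1, which gives d_i1 = -8.400 cm.
Its lateral magnification is m_1 = -d_i1/d_o1 = -(-8.400)/3.5 = 2.4000.
The intermediate image is virtual, 8.400 cm to the left of lens 1, so d_o2 = L - d_i1 = 29.5 - (-8.400) = 37.900 cm.
Applying the thin-lens equation again with f_2 = 27 cm and d_o2 = 37.900 cm gives d_i2 = 93.881 cm.
m_2 = -(93.881)/(37.900) = -2.4771.
The system's lateral magnification is m_1 m_2 = (2.4000)(-2.4771) = -5.9450.

-5.94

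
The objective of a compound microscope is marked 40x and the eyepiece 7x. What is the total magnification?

280

The overall magnification of a compound microscope is the product of the objective and eyepiece magnifications:
M = M_obj x M_eye = 40 x 7 = 280.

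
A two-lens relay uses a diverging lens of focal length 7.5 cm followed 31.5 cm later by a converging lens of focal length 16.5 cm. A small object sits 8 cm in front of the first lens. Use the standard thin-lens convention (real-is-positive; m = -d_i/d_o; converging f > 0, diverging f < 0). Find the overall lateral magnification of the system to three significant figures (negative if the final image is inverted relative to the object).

First lens: d_i1 = 1/(1/(-7.5) - 1/8) = -3.871 cm.
m_1 = -(-3.871)/8 = 0.4839.
With d_i1 < 0 the first image is virtual and lies on the object side; the object distance for lens 2 is d_o2 = 31.5 - (-3.871) = 35.371 cm.
Second lens: d_i2 = 1/(1/16.5 - 1/(35.371)) = 30.927 cm.
m_2 = -(30.927)/(35.371) = -0.8744.
Total m = m_1 x m_2 = (0.4839)(-0.8744) = -0.4231.

-0.423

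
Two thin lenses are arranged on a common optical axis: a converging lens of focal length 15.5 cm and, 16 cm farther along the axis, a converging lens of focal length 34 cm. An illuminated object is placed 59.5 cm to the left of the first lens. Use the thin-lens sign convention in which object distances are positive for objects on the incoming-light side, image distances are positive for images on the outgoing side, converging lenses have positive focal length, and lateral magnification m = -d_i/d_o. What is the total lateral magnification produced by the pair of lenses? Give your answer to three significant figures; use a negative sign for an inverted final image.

Applying the thin-lens equation to the first lens, 1/15.5 = 1/59.5 + 1/d_i1, which gives d_i1 = 20.960 cm.
Its lateral magnification is m_1 = -d_i1/d_o1 = -(20.960)/59.5 = -0.3523.
Since 20.960 cm > 16 cm, the first image lies past the second lens and serves as a virtual object: d_o2 = L - d_i1 = -4.960 cm.
Applying the thin-lens equation again with f_2 = 34 cm and d_o2 = -4.960 cm gives d_i2 = 4.329 cm.
m_2 = -(4.329)/(-4.960) = 0.8727.
Total m = m_1 x m_2 = (-0.3523)(0.8727) = -0.3074.

-0.307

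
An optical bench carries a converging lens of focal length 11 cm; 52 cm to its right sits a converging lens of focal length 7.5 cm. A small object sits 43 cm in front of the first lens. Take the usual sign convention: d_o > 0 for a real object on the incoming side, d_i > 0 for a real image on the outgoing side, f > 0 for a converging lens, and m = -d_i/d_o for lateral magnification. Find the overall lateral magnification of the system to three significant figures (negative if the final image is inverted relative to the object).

0.0868

Lens 1: 1/d_i1 = 1/f_1 - 1/d_o1 = 1/11 - 1/43 = 0.06765 cm^-1, so d_i1 = 14.781 cm.
m_1 = -(14.781)/43 = -0.3438.
Object distance for lens 2: d_o2 = 52 - 14.781 = 37.219 cm.
Lens 2: 1/d_i2 = 1/f_2 - 1/d_o2 = 1/7.5 - 1/(37.219) = 0.10647 cm^-1, so d_i2 = 9.393 cm.
m_2 = -(9.393)/(37.219) = -0.2524.
Total m = m_1 x m_2 = (-0.3438)(-0.2524) = 0.0868.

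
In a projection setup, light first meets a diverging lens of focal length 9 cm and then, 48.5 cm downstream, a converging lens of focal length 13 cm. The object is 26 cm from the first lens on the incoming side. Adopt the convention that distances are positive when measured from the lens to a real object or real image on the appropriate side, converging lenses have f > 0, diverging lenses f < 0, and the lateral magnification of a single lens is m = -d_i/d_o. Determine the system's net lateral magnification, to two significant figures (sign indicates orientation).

-0.079

First lens: d_i1 = 1/(1/(-9) - 1/26) = -6.686 cm.
m_1 = -(-6.686)/26 = 0.2571.
The intermediate image is virtual, 6.686 cm to the left of lens 1, so d_o2 = L - d_i1 = 48.5 - (-6.686) = 55.186 cm.
Second lens: d_i2 = 1/(1/13 - 1/(55.186)) = 17.006 cm.
m_2 = -(17.006)/(55.186) = -0.3082.
Overall magnification: m = m_1 m_2 = -0.0792.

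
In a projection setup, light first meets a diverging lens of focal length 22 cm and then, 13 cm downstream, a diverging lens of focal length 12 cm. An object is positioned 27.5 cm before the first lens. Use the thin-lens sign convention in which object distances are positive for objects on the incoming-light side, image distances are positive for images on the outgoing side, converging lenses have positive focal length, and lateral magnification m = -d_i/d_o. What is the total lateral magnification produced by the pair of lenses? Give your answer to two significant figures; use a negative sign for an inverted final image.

0.14

Lens 1: 1/d_i1 = 1/f_1 - 1/d_o1 = 1/(-22) - 1/27.5 = -0.08182 cm^-1, so d_i1 = -12.222 cm.
m_1 = -(-12.222)/27.5 = 0.4444.
With d_i1 < 0 the first image is virtual and lies on the object side; the object distance for lens 2 is d_o2 = 13 - (-12.222) = 25.222 cm.
Lens 2: 1/d_i2 = 1/f_2 - 1/d_o2 = 1/(-12) - 1/(25.222) = -0.12298 cm^-1, so d_i2 = -8.131 cm.
m_2 = -(-8.131)/(25.222) = 0.3224.
The system's lateral magnification is m_1 m_2 = (0.4444)(0.3224) = 0.1433.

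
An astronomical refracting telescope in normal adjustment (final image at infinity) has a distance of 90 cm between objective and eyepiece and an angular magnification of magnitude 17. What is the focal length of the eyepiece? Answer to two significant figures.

In normal adjustment the tube length equals f_obj + f_eye and |M| = f_obj/f_eye.
So f_obj = 17 f_eye and 17 f_eye + f_eye = 90 cm, giving f_eye = 90/18 = 5.000 cm and f_obj = 85.000 cm.

5.0 cm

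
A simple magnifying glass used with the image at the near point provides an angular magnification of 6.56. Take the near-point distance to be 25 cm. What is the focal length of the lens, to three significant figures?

For the image at the near point, M = 1 + D/f.
f = D/(M - 1) = 25/(6.56 - 1) = 4.496 cm.

4.50 cm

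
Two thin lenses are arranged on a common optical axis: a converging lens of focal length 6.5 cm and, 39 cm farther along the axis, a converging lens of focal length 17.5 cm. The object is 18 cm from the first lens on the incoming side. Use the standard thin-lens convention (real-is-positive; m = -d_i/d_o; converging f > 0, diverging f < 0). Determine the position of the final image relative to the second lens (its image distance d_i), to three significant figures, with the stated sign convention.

Lens 1: 1/d_i1 = 1/f_1 - 1/d_o1 = 1/6.5 - 1/18 = 0.09829 cm^-1, so d_i1 = 10.174 cm.
The intermediate image is 10.174 cm to the right of lens 1, so d_o2 = L - d_i1 = 39 - 10.174 = 28.826 cm.
Lens 2: 1/d_i2 = 1/f_2 - 1/d_o2 = 1/17.5 - 1/(28.826) = 0.02245 cm^-1, so d_i2 = 44.539 cm.

44.5 cm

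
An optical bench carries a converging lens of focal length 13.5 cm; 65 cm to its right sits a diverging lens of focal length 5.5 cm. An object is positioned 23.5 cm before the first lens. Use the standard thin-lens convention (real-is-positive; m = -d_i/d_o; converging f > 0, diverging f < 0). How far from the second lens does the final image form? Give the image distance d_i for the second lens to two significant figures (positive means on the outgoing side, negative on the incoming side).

Applying the thin-lens equation to the first lens, 1/13.5 = 1/23.5 + 1/d_i1, which gives d_i1 = 31.725 cm.
The intermediate image is 31.725 cm to the right of lens 1, so d_o2 = L - d_i1 = 65 - 31.725 = 33.275 cm.
Applying the thin-lens equation again with f_2 = -5.5 cm and d_o2 = 33.275 cm gives d_i2 = -4.720 cm.

-4.7 cm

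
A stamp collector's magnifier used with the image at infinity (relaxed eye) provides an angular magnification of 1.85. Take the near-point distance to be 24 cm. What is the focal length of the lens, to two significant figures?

For the image at infinity, M = D/f.
f = D/M = 24/1.85 = 12.973 cm.

13 cm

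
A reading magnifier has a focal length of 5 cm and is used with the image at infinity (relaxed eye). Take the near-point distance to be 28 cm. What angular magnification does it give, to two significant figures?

5.6

M = D/f = 28/5 = 5.600.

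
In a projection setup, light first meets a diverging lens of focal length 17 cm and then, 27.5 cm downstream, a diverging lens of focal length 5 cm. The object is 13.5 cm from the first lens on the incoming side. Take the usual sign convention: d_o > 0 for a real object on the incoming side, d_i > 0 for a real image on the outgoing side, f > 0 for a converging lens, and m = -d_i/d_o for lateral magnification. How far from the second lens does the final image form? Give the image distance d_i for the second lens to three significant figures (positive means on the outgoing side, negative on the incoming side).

Lens 1: 1/d_i1 = 1/f_1 - 1/d_o1 = 1/(-17) - 1/13.5 = -0.13290 cm^-1, so d_i1 = -7.525 cm.
With d_i1 < 0 the first image is virtual and lies on the object side; the object distance for lens 2 is d_o2 = 27.5 - (-7.525) = 35.025 cm.
Lens 2: 1/d_i2 = 1/f_2 - 1/d_o2 = 1/(-5) - 1/(35.025) = -0.22855 cm^-1, so d_i2 = -4.375 cm.

-4.38 cm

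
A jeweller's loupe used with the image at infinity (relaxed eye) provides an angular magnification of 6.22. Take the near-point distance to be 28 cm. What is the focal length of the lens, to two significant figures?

4.5 cm

For the image at infinity, M = D/f.
f = D/M = 28/6.22 = 4.502 cm.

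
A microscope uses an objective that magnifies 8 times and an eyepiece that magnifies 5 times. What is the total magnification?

The overall magnification of a compound microscope is the product of the objective and eyepiece magnifications:
M = M_obj x M_eye = 8 x 5 = 40.

40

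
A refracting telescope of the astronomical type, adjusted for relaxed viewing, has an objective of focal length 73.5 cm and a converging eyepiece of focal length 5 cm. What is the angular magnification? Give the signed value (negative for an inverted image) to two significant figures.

M = -f_obj/f_eye = -73.5/(5) = -14.700.

-15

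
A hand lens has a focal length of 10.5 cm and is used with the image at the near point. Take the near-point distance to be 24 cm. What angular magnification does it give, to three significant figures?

M = 1 + D/f = 1 + 24/10.5 = 3.286.

3.29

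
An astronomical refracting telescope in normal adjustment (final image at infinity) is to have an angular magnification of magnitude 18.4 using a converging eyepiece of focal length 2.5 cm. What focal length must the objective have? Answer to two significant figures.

|M| = f_obj/|f_eye|, so f_obj = |M| x |f_eye| = 18.4 x 2.5 = 46.000 cm.

46 cm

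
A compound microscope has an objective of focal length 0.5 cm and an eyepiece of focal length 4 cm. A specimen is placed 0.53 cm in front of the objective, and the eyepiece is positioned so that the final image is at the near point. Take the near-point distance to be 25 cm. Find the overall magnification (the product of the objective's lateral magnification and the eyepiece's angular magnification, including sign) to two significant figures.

Objective: 1/d_i = 1/f_obj - 1/d_o = 1/0.5 - 1/0.53 = 0.11321 cm^-1, so d_i = 8.833 cm.
m_obj = -d_i/d_o = -8.833/0.53 = -16.667.
Eyepiece angular magnification (image at near point): M_eye = 1 + D/f_e = 1 + 25/4 = 7.250.
Overall M = m_obj x M_eye = (-16.667)(7.250) = -120.83.

-120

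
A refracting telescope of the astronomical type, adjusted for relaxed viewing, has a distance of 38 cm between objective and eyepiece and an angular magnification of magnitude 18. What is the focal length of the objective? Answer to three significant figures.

36.0 cm

In normal adjustment the tube length equals f_obj + f_eye and |M| = f_obj/f_eye.
So f_obj = 18 f_eye and 18 f_eye + f_eye = 38 cm, giving f_eye = 38/19 = 2.000 cm and f_obj = 36.000 cm.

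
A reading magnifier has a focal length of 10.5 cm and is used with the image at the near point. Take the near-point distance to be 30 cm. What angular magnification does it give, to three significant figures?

3.86

M = 1 + D/f = 1 + 30/10.5 = 3.857.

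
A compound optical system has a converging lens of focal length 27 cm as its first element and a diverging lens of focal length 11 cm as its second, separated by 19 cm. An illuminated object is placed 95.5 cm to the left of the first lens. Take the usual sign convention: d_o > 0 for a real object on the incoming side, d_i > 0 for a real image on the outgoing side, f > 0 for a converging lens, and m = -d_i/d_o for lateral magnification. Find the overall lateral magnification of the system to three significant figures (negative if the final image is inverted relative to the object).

0.567

First lens: d_i1 = 1/(1/27 - 1/95.5) = 37.642 cm.
m_1 = -(37.642)/95.5 = -0.3942.
Since 37.642 cm > 19 cm, the first image lies past the second lens and serves as a virtual object: d_o2 = L - d_i1 = -18.642 cm.
Second lens: d_i2 = 1/(1/(-11) - 1/(-18.642)) = -26.833 cm.
m_2 = -(-26.833)/(-18.642) = -1.4394.
The system's lateral magnification is m_1 m_2 = (-0.3942)(-1.4394) = 0.5673.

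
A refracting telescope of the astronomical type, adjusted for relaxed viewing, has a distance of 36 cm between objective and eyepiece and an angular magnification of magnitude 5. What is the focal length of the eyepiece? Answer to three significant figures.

In normal adjustment the tube length equals f_obj + f_eye and |M| = f_obj/f_eye.
So f_obj = 5 f_eye and 5 f_eye + f_eye = 36 cm, giving f_eye = 36/6 = 6.000 cm and f_obj = 30.000 cm.

6.00 cm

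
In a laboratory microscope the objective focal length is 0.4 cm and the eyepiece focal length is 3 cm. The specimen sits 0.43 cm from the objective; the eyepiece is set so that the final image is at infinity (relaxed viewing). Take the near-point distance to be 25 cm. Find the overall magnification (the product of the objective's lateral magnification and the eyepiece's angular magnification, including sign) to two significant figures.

-110

Objective: 1/d_i = 1/f_obj - 1/d_o = 1/0.4 - 1/0.43 = 0.17442 cm^-1, so d_i = 5.733 cm.
m_obj = -d_i/d_o = -5.733/0.43 = -13.333.
Eyepiece angular magnification (image at infinity): M_eye = D/f_e = 25/3 = 8.333.
Overall M = m_obj x M_eye = (-13.333)(8.333) = -111.11.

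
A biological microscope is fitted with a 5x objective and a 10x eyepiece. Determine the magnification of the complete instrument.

The overall magnification of a compound microscope is the product of the objective and eyepiece magnifications:
M = M_obj x M_eye = 5 x 10 = 50.

50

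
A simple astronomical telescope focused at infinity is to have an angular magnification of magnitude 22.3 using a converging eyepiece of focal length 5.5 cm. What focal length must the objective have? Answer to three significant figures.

123 cm

|M| = f_obj/|f_eye|, so f_obj = |M| x |f_eye| = 22.3 x 5.5 = 122.650 cm.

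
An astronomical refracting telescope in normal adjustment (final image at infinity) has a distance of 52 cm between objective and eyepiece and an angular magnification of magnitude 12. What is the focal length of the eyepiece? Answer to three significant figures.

4.00 cm

In normal adjustment the tube length equals f_obj + f_eye and |M| = f_obj/f_eye.
So f_obj = 12 f_eye and 12 f_eye + f_eye = 52 cm, giving f_eye = 52/13 = 4.000 cm and f_obj = 48.000 cm.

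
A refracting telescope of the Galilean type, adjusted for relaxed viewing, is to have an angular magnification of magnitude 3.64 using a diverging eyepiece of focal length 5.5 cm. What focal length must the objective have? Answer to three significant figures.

|M| = f_obj/|f_eye|, so f_obj = |M| x |f_eye| = 3.64 x 5.5 = 20.020 cm.

20.0 cm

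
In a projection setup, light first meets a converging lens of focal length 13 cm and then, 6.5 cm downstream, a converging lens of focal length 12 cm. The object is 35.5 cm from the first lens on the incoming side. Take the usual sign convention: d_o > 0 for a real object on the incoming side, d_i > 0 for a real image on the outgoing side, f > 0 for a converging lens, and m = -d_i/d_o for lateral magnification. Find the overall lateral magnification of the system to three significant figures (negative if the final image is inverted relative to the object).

-0.267

Lens 1: 1/d_i1 = 1/f_1 - 1/d_o1 = 1/13 - 1/35.5 = 0.04875 cm^-1, so d_i1 = 20.511 cm.
m_1 = -(20.511)/35.5 = -0.5778.
This image would form 20.511 cm past lens 1, i.e. 14.011 cm beyond lens 2, so it is a virtual object for lens 2: d_o2 = 6.5 - 20.511 = -14.011 cm.
Lens 2: 1/d_i2 = 1/f_2 - 1/d_o2 = 1/12 - 1/(-14.011) = 0.15471 cm^-1, so d_i2 = 6.464 cm.
m_2 = -(6.464)/(-14.011) = 0.4613.
Total m = m_1 x m_2 = (-0.5778)(0.4613) = -0.2666.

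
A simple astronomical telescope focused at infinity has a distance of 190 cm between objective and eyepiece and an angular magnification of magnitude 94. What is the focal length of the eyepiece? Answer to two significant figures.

In normal adjustment the tube length equals f_obj + f_eye and |M| = f_obj/f_eye.
So f_obj = 94 f_eye and 94 f_eye + f_eye = 190 cm, giving f_eye = 190/95 = 2.000 cm and f_obj = 188.000 cm.

2.0 cm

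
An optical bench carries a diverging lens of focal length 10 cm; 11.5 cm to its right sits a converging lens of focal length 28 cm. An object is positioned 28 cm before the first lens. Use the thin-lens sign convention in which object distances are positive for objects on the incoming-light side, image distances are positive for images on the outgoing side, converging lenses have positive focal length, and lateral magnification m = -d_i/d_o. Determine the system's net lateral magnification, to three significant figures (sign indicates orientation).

Applying the thin-lens equation to the first lens, 1/(-10) = 1/28 + 1/d_i1, which gives d_i1 = -7.368 cm.
Its lateral magnification is m_1 = -d_i1/d_o1 = -(-7.368)/28 = 0.2632.
With d_i1 < 0 the first image is virtual and lies on the object side; the object distance for lens 2 is d_o2 = 11.5 - (-7.368) = 18.868 cm.
Applying the thin-lens equation again with f_2 = 28 cm and d_o2 = 18.868 cm gives d_i2 = -57.856 cm.
m_2 = -(-57.856)/(18.868) = 3.0663.
The system's lateral magnification is m_1 m_2 = (0.2632)(3.0663) = 0.8069.

0.807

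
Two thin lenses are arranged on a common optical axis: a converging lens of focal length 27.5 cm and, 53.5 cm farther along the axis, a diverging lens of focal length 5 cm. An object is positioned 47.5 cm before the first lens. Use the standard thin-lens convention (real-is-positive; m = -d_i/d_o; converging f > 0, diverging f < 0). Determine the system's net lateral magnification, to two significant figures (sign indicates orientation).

Applying the thin-lens equation to the first lens, 1/27.5 = 1/47.5 + 1/d_i1, which gives d_i1 = 65.312 cm.
Its lateral magnification is m_1 = -d_i1/d_o1 = -(65.312)/47.5 = -1.3750.
This image would form 65.312 cm past lens 1, i.e. 11.812 cm beyond lens 2, so it is a virtual object for lens 2: d_o2 = 53.5 - 65.312 = -11.812 cm.
Applying the thin-lens equation again with f_2 = -5 cm and d_o2 = -11.812 cm gives d_i2 = -8.670 cm.
m_2 = -(-8.670)/(-11.812) = -0.7339.
The system's lateral magnification is m_1 m_2 = (-1.3750)(-0.7339) = 1.0092.

1.0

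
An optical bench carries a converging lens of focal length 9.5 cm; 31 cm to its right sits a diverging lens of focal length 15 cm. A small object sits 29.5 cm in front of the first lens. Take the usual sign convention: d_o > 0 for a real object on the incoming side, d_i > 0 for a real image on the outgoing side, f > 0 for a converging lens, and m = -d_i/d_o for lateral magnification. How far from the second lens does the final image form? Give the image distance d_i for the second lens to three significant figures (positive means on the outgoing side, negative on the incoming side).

First lens: d_i1 = 1/(1/9.5 - 1/29.5) = 14.012 cm.
That image sits 16.988 cm in front of the second lens, so d_o2 = 16.988 cm.
Second lens: d_i2 = 1/(1/(-15) - 1/(16.988)) = -7.966 cm.

-7.97 cm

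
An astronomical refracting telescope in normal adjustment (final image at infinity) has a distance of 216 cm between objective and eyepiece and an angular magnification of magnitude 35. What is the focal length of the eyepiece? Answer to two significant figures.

6.0 cm

In normal adjustment the tube length equals f_obj + f_eye and |M| = f_obj/f_eye.
So f_obj = 35 f_eye and 35 f_eye + f_eye = 216 cm, giving f_eye = 216/36 = 6.000 cm and f_obj = 210.000 cm.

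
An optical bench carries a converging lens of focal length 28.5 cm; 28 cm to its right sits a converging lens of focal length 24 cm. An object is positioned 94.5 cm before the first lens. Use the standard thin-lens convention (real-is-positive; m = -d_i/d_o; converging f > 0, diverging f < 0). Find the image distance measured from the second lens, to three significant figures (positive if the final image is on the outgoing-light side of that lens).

8.35 cm

Lens 1: 1/d_i1 = 1/f_1 - 1/d_o1 = 1/28.5 - 1/94.5 = 0.02451 cm^-1, so d_i1 = 40.807 cm.
Since 40.807 cm > 28 cm, the first image lies past the second lens and serves as a virtual object: d_o2 = L - d_i1 = -12.807 cm.
Lens 2: 1/d_i2 = 1/f_2 - 1/d_o2 = 1/24 - 1/(-12.807) = 0.11975 cm^-1, so d_i2 = 8.351 cm.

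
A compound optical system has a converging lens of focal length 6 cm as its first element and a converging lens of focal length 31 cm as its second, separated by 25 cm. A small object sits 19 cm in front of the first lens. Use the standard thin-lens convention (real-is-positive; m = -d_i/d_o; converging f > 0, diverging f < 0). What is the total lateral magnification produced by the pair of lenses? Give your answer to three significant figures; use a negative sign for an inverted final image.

-0.969

Lens 1: 1/d_i1 = 1/f_1 - 1/d_o1 = 1/6 - 1/19 = 0.11404 cm^-1, so d_i1 = 8.769 cm.
m_1 = -(8.769)/19 = -0.4615.
That image sits 16.231 cm in front of the second lens, so d_o2 = 16.231 cm.
Lens 2: 1/d_i2 = 1/f_2 - 1/d_o2 = 1/31 - 1/(16.231) = -0.02935 cm^-1, so d_i2 = -34.068 cm.
m_2 = -(-34.068)/(16.231) = 2.0990.
Overall magnification: m = m_1 m_2 = -0.9687.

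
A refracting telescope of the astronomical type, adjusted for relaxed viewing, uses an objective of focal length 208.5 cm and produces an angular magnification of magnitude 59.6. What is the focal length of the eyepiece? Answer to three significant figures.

3.50 cm

|M| = f_obj/f_eye, so f_eye = f_obj/|M| = 208.5/59.6 = 3.498 cm.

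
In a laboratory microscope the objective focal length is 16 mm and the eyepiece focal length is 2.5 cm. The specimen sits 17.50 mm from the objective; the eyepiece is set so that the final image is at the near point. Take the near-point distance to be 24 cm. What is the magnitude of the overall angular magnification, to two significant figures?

110

Convert to cm: f_obj = 16 mm = 1.6 cm; d_o = 17.50 mm = 1.75 cm.
Objective: 1/d_i = 1/f_obj - 1/d_o = 1/1.6 - 1/1.75 = 0.05357 cm^-1, so d_i = 18.667 cm.
m_obj = -d_i/d_o = -18.667/1.75 = -10.667.
Eyepiece angular magnification (image at near point): M_eye = 1 + D/f_e = 1 + 24/2.5 = 10.600.
Overall M = m_obj x M_eye = (-10.667)(10.600) = -113.07.
|M| = 113.07.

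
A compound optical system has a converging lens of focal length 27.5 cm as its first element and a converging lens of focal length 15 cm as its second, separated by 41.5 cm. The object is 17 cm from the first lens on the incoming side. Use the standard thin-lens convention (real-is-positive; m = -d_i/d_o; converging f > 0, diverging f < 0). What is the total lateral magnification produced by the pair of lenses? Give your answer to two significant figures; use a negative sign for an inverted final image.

Applying the thin-lens equation to the first lens, 1/27.5 = 1/17 + 1/d_i1, which gives d_i1 = -44.524 cm.
Its lateral magnification is m_1 = -d_i1/d_o1 = -(-44.524)/17 = 2.6190.
The intermediate image is virtual, 44.524 cm to the left of lens 1, so d_o2 = L - d_i1 = 41.5 - (-44.524) = 86.024 cm.
Applying the thin-lens equation again with f_2 = 15 cm and d_o2 = 86.024 cm gives d_i2 = 18.168 cm.
m_2 = -(18.168)/(86.024) = -0.2112.
The system's lateral magnification is m_1 m_2 = (2.6190)(-0.2112) = -0.5531.

-0.55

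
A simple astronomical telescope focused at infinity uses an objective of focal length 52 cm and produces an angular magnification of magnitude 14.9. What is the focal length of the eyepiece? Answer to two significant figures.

3.5 cm

|M| = f_obj/f_eye, so f_eye = f_obj/|M| = 52/14.9 = 3.490 cm.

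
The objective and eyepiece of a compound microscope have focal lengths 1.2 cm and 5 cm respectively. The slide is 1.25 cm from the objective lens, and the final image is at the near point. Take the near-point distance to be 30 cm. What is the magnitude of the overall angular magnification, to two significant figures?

170

Objective: 1/d_i = 1/f_obj - 1/d_o = 1/1.2 - 1/1.25 = 0.03333 cm^-1, so d_i = 30.000 cm.
m_obj = -d_i/d_o = -30.000/1.25 = -24.000.
Eyepiece angular magnification (image at near point): M_eye = 1 + D/f_e = 1 + 30/5 = 7.000.
Overall M = m_obj x M_eye = (-24.000)(7.000) = -168.00.
|M| = 168.00.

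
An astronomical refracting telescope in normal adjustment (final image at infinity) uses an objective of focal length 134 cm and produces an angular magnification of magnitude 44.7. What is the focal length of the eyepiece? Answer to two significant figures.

|M| = f_obj/f_eye, so f_eye = f_obj/|M| = 134/44.7 = 2.998 cm.

3.0 cm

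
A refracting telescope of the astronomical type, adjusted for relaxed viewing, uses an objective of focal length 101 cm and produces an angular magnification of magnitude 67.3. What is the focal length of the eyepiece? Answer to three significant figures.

1.50 cm

|M| = f_obj/f_eye, so f_eye = f_obj/|M| = 101/67.3 = 1.501 cm.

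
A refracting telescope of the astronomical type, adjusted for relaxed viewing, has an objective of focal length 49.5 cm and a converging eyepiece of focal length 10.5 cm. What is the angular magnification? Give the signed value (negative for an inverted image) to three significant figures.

-4.71

M = -f_obj/f_eye = -49.5/(10.5) = -4.714.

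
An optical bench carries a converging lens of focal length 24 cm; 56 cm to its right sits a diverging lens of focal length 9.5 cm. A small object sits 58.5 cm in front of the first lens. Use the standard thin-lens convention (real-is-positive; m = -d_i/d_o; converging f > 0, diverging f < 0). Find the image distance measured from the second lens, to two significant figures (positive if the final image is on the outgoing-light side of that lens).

-5.9 cm

First lens: d_i1 = 1/(1/24 - 1/58.5) = 40.696 cm.
That image sits 15.304 cm in front of the second lens, so d_o2 = 15.304 cm.
Second lens: d_i2 = 1/(1/(-9.5) - 1/(15.304)) = -5.862 cm.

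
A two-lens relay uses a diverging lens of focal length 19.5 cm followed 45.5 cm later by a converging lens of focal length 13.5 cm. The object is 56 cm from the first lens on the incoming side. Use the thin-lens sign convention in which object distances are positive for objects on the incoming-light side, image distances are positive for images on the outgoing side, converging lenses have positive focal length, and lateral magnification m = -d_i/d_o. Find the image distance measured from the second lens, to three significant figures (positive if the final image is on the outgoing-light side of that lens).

First lens: d_i1 = 1/(1/(-19.5) - 1/56) = -14.464 cm.
With d_i1 < 0 the first image is virtual and lies on the object side; the object distance for lens 2 is d_o2 = 45.5 - (-14.464) = 59.964 cm.
Second lens: d_i2 = 1/(1/13.5 - 1/(59.964)) = 17.422 cm.

17.4 cm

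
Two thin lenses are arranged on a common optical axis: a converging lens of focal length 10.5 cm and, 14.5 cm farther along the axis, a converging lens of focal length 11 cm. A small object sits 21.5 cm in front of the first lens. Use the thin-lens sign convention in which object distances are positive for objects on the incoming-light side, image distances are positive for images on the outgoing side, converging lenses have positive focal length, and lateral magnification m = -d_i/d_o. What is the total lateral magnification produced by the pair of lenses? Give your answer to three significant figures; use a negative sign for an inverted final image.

-0.617

Applying the thin-lens equation to the first lens, 1/10.5 = 1/21.5 + 1/d_i1, which gives d_i1 = 20.523 cm.
Its lateral magnification is m_1 = -d_i1/d_o1 = -(20.523)/21.5 = -0.9545.
Since 20.523 cm > 14.5 cm, the first image lies past the second lens and serves as a virtual object: d_o2 = L - d_i1 = -6.023 cm.
Applying the thin-lens equation again with f_2 = 11 cm and d_o2 = -6.023 cm gives d_i2 = 3.892 cm.
m_2 = -(3.892)/(-6.023) = 0.6462.
Total m = m_1 x m_2 = (-0.9545)(0.6462) = -0.6168.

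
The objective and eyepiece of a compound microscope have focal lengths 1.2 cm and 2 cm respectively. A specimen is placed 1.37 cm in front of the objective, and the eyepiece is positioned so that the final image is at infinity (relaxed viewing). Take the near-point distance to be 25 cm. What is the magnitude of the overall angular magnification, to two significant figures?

Objective: 1/d_i = 1/f_obj - 1/d_o = 1/1.2 - 1/1.37 = 0.10341 cm^-1, so d_i = 9.671 cm.
m_obj = -d_i/d_o = -9.671/1.37 = -7.059.
Eyepiece angular magnification (image at infinity): M_eye = D/f_e = 25/2 = 12.500.
Overall M = m_obj x M_eye = (-7.059)(12.500) = -88.24.
|M| = 88.24.

88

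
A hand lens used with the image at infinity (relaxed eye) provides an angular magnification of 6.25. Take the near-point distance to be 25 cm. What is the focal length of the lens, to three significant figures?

4.00 cm

For the image at infinity, M = D/f.
f = D/M = 25/6.25 = 4.000 cm.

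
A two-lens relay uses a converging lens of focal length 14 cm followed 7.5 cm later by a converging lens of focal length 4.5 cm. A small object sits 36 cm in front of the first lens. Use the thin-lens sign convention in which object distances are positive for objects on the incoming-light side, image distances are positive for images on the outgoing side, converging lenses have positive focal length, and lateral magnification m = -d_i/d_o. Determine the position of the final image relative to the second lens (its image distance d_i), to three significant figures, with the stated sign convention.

First lens: d_i1 = 1/(1/14 - 1/36) = 22.909 cm.
Since 22.909 cm > 7.5 cm, the first image lies past the second lens and serves as a virtual object: d_o2 = L - d_i1 = -15.409 cm.
Second lens: d_i2 = 1/(1/4.5 - 1/(-15.409)) = 3.483 cm.

3.48 cm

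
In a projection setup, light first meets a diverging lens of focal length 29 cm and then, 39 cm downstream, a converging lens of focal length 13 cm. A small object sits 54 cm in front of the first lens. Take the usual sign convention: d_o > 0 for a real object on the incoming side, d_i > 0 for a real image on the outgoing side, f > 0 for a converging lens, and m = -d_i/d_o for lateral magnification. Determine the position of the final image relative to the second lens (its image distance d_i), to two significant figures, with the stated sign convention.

First lens: d_i1 = 1/(1/(-29) - 1/54) = -18.867 cm.
With d_i1 < 0 the first image is virtual and lies on the object side; the object distance for lens 2 is d_o2 = 39 - (-18.867) = 57.867 cm.
Second lens: d_i2 = 1/(1/13 - 1/(57.867)) = 16.767 cm.

17 cm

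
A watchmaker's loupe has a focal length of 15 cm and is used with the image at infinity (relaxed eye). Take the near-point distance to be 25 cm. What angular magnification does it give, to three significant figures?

1.67

M = D/f = 25/15 = 1.667.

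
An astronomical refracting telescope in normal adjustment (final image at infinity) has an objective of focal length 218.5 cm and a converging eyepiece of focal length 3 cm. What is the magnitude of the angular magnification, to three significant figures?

72.8

|M| = f_obj/|f_eye| = 218.5/3 = 72.833.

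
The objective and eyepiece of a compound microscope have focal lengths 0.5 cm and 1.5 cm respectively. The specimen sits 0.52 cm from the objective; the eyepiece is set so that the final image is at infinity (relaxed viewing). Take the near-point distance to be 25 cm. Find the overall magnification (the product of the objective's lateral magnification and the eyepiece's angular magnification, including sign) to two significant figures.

-420

Objective: 1/d_i = 1/f_obj - 1/d_o = 1/0.5 - 1/0.52 = 0.07692 cm^-1, so d_i = 13.000 cm.
m_obj = -d_i/d_o = -13.000/0.52 = -25.000.
Eyepiece angular magnification (image at infinity): M_eye = D/f_e = 25/1.5 = 16.667.
Overall M = m_obj x M_eye = (-25.000)(16.667) = -416.67.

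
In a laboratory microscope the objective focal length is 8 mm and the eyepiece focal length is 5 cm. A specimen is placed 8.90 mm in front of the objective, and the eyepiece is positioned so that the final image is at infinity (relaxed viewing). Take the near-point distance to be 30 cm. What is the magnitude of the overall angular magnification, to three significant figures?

53.3

Convert to cm: f_obj = 8 mm = 0.8 cm; d_o = 8.90 mm = 0.89 cm.
Objective: 1/d_i = 1/f_obj - 1/d_o = 1/0.8 - 1/0.89 = 0.12640 cm^-1, so d_i = 7.911 cm.
m_obj = -d_i/d_o = -7.911/0.89 = -8.889.
Eyepiece angular magnification (image at infinity): M_eye = D/f_e = 30/5 = 6.000.
Overall M = m_obj x M_eye = (-8.889)(6.000) = -53.33.
|M| = 53.33.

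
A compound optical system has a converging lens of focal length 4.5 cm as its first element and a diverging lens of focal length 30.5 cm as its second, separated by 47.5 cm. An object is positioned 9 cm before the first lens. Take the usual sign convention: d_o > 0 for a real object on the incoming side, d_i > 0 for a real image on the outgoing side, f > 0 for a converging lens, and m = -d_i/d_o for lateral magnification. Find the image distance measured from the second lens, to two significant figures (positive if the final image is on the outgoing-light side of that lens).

First lens: d_i1 = 1/(1/4.5 - 1/9) = 9.000 cm.
That image sits 38.500 cm in front of the second lens, so d_o2 = 38.500 cm.
Second lens: d_i2 = 1/(1/(-30.5) - 1/(38.500)) = -17.018 cm.

-17 cm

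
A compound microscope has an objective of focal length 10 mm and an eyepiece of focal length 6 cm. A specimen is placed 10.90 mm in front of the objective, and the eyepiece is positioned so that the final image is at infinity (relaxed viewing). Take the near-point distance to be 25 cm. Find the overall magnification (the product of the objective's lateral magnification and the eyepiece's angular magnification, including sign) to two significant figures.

-46

Convert to cm: f_obj = 10 mm = 1 cm; d_o = 10.90 mm = 1.09 cm.
Objective: 1/d_i = 1/f_obj - 1/d_o = 1/1 - 1/1.09 = 0.08257 cm^-1, so d_i = 12.111 cm.
m_obj = -d_i/d_o = -12.111/1.09 = -11.111.
Eyepiece angular magnification (image at infinity): M_eye = D/f_e = 25/6 = 4.167.
Overall M = m_obj x M_eye = (-11.111)(4.167) = -46.30.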